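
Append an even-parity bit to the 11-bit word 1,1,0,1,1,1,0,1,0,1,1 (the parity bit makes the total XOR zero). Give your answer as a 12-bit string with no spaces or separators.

110111010110

XOR of the 11 data bits: 1⊕1⊕0⊕1⊕1⊕1⊕0⊕1⊕0⊕1⊕1 = 0
Parity bit = 0 (so all 12 bits XOR to 0).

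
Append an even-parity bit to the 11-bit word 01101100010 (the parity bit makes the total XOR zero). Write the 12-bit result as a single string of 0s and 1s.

011011000101

XOR of the 11 data bits: 0⊕1⊕1⊕0⊕1⊕1⊕0⊕0⊕0⊕1⊕0 = 1
Parity bit = 1 (so all 12 bits XOR to 0).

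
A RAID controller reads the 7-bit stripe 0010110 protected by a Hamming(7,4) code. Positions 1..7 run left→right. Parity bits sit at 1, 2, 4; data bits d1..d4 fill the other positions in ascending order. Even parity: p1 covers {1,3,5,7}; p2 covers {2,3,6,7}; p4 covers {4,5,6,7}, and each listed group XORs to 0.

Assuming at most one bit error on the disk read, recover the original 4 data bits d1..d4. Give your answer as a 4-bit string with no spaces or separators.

s1 (pos 1,3,5,7): 0⊕1⊕1⊕0 = 0
s2 (pos 2,3,6,7): 0⊕1⊕1⊕0 = 0
s4 (pos 4,5,6,7): 0⊕1⊕1⊕0 = 0
Syndrome s4…s1 = 000 → no error.
Read data bits from positions 3,5,6,7: 1110

1110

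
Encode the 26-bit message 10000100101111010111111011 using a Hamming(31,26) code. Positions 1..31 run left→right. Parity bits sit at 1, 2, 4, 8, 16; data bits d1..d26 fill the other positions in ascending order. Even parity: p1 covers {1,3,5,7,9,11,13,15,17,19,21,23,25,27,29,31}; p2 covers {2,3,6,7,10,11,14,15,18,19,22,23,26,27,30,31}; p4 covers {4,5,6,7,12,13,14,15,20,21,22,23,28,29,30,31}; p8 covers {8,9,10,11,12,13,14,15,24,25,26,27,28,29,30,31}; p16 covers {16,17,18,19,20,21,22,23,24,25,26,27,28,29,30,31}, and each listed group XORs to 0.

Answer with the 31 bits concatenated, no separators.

0011000001001010111010111111011

Place data at non-parity positions: p1 p2 1 p4 0 0 0 p8 0 1 0 0 1 0 1 p16 1 1 1 0 1 0 1 1 1 1 1 1 0 1 1
p1 (pos 1,3,5,7,9,11,13,15,17,19,21,23,25,27,29,31): XOR of data positions = 1⊕0⊕0⊕0⊕0⊕1⊕1⊕1⊕1⊕1⊕1⊕1⊕1⊕0⊕1 = 0
p2 (pos 2,3,6,7,10,11,14,15,18,19,22,23,26,27,30,31): XOR of data positions = 1⊕0⊕0⊕1⊕0⊕0⊕1⊕1⊕1⊕0⊕1⊕1⊕1⊕1⊕1 = 0
p4 (pos 4,5,6,7,12,13,14,15,20,21,22,23,28,29,30,31): XOR of data positions = 0⊕0⊕0⊕0⊕1⊕0⊕1⊕0⊕1⊕0⊕1⊕1⊕0⊕1⊕1 = 1
p8 (pos 8,9,10,11,12,13,14,15,24,25,26,27,28,29,30,31): XOR of data positions = 0⊕1⊕0⊕0⊕1⊕0⊕1⊕1⊕1⊕1⊕1⊕1⊕0⊕1⊕1 = 0
p16 (pos 16,17,18,19,20,21,22,23,24,25,26,27,28,29,30,31): XOR of data positions = 1⊕1⊕1⊕0⊕1⊕0⊕1⊕1⊕1⊕1⊕1⊕1⊕0⊕1⊕1 = 0
Codeword: 0011000001001010111010111111011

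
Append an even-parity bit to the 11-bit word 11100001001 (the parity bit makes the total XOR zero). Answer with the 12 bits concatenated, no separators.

XOR of the 11 data bits: 1⊕1⊕1⊕0⊕0⊕0⊕0⊕1⊕0⊕0⊕1 = 1
Parity bit = 1 (so all 12 bits XOR to 0).

111000010011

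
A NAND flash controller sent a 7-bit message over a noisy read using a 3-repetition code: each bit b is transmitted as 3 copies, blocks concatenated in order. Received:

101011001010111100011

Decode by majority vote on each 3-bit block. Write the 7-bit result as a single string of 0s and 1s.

1100101

Block 1 (101): 2 ones → 1
Block 2 (011): 2 ones → 1
Block 3 (001): 1 one → 0
Block 4 (010): 1 one → 0
Block 5 (111): 3 ones → 1
Block 6 (100): 1 one → 0
Block 7 (011): 2 ones → 1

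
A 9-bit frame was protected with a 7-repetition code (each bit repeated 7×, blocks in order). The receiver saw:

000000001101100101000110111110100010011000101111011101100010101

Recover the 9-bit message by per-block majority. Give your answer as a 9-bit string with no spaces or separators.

Block 1 (0000000): 0 ones → 0
Block 2 (0110110): 4 ones → 1
Block 3 (0101000): 2 ones → 0
Block 4 (1101111): 6 ones → 1
Block 5 (1010001): 3 ones → 0
Block 6 (0011000): 2 ones → 0
Block 7 (1011110): 5 ones → 1
Block 8 (1110110): 5 ones → 1
Block 9 (0010101): 3 ones → 0

010100110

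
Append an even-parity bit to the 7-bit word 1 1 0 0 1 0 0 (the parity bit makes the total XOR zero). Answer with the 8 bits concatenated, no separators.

XOR of the 7 data bits: 1⊕1⊕0⊕0⊕1⊕0⊕0 = 1
Parity bit = 1 (so all 8 bits XOR to 0).

11001001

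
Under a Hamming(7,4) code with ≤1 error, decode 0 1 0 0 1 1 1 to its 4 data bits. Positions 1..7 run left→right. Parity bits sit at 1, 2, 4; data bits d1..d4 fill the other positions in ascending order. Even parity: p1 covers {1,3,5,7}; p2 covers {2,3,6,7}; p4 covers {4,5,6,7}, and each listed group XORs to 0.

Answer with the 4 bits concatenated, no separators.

s1 (pos 1,3,5,7): 0⊕0⊕1⊕1 = 0
s2 (pos 2,3,6,7): 1⊕0⊕1⊕1 = 1
s4 (pos 4,5,6,7): 0⊕1⊕1⊕1 = 1
Syndrome s4…s1 = 110 → error at position 6.
Flip position 6: 0100111 → 0100101
Read data bits from positions 3,5,6,7: 0101

0101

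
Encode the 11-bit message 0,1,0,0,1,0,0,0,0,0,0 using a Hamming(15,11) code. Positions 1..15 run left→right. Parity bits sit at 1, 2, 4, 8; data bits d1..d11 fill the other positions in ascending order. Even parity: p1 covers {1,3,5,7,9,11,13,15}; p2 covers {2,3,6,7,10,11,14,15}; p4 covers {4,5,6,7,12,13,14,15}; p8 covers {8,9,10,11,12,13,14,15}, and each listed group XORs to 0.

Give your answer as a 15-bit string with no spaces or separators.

000110011000000

Place data at non-parity positions: p1 p2 0 p4 1 0 0 p8 1 0 0 0 0 0 0
p1 (pos 1,3,5,7,9,11,13,15): XOR of data positions = 0⊕1⊕0⊕1⊕0⊕0⊕0 = 0
p2 (pos 2,3,6,7,10,11,14,15): XOR of data positions = 0⊕0⊕0⊕0⊕0⊕0⊕0 = 0
p4 (pos 4,5,6,7,12,13,14,15): XOR of data positions = 1⊕0⊕0⊕0⊕0⊕0⊕0 = 1
p8 (pos 8,9,10,11,12,13,14,15): XOR of data positions = 1⊕0⊕0⊕0⊕0⊕0⊕0 = 1
Codeword: 000110011000000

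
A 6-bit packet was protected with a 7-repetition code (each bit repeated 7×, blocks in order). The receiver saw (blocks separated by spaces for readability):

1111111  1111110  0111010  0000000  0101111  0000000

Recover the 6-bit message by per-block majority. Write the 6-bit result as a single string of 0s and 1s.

111010

Block 1 (1111111): 7 ones → 1
Block 2 (1111110): 6 ones → 1
Block 3 (0111010): 4 ones → 1
Block 4 (0000000): 0 ones → 0
Block 5 (0101111): 5 ones → 1
Block 6 (0000000): 0 ones → 0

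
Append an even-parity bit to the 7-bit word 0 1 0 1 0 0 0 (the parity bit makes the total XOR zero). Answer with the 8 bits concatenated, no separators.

01010000

XOR of the 7 data bits: 0⊕1⊕0⊕1⊕0⊕0⊕0 = 0
Parity bit = 0 (so all 8 bits XOR to 0).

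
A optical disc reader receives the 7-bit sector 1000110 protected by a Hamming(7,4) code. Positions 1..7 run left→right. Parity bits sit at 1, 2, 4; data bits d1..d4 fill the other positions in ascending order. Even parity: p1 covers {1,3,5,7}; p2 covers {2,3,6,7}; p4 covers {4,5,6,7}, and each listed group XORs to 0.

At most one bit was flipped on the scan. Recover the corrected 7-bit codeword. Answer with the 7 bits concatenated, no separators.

s1 (pos 1,3,5,7): 1⊕0⊕1⊕0 = 0
s2 (pos 2,3,6,7): 0⊕0⊕1⊕0 = 1
s4 (pos 4,5,6,7): 0⊕1⊕1⊕0 = 0
Syndrome s4…s1 = 010 → error at position 2.
Flip position 2: 1000110 → 1100110

1100110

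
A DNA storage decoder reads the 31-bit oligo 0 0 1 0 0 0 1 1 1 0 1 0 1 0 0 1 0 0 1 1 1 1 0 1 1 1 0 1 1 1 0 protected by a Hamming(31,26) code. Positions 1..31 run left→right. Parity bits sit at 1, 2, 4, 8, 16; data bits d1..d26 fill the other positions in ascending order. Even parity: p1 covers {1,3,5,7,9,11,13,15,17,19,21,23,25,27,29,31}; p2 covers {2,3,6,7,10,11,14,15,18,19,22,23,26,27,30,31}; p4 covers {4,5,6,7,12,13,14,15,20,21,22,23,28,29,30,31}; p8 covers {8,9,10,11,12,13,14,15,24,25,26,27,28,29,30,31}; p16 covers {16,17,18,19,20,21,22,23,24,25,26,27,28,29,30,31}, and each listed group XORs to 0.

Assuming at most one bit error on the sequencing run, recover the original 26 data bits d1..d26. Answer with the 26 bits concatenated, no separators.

s1 (pos 1,3,5,7,9,11,13,15,17,19,21,23,25,27,29,31): 0⊕1⊕0⊕1⊕1⊕1⊕1⊕0⊕0⊕1⊕1⊕0⊕1⊕0⊕1⊕0 = 1
s2 (pos 2,3,6,7,10,11,14,15,18,19,22,23,26,27,30,31): 0⊕1⊕0⊕1⊕0⊕1⊕0⊕0⊕0⊕1⊕1⊕0⊕1⊕0⊕1⊕0 = 1
s4 (pos 4,5,6,7,12,13,14,15,20,21,22,23,28,29,30,31): 0⊕0⊕0⊕1⊕0⊕1⊕0⊕0⊕1⊕1⊕1⊕0⊕1⊕1⊕1⊕0 = 0
s8 (pos 8,9,10,11,12,13,14,15,24,25,26,27,28,29,30,31): 1⊕1⊕0⊕1⊕0⊕1⊕0⊕0⊕1⊕1⊕1⊕0⊕1⊕1⊕1⊕0 = 0
s16 (pos 16,17,18,19,20,21,22,23,24,25,26,27,28,29,30,31): 1⊕0⊕0⊕1⊕1⊕1⊕1⊕0⊕1⊕1⊕1⊕0⊕1⊕1⊕1⊕0 = 1
Syndrome s16…s1 = 10011 → error at position 19.
Flip position 19: 0010001110101001001111011101110 → 0010001110101001000111011101110
Read data bits from positions 3,5,6,7,9,10,11,12,13,14,15,17,18,19,20,21,22,23,24,25,26,27,28,29,30,31: 10011010100000111011101110

10011010100000111011101110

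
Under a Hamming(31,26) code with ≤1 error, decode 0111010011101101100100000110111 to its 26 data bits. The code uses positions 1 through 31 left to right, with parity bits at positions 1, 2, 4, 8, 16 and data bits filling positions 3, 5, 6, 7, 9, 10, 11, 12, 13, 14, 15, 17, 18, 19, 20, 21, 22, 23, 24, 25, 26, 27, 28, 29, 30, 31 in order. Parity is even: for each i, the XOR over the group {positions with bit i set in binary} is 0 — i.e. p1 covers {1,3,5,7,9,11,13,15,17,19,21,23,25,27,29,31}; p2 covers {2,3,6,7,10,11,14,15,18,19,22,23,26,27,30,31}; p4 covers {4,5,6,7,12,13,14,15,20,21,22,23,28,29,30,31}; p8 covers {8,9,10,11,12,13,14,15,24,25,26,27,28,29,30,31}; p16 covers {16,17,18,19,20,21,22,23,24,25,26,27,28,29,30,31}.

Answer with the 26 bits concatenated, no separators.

s1 (pos 1,3,5,7,9,11,13,15,17,19,21,23,25,27,29,31): 0⊕1⊕0⊕0⊕1⊕1⊕1⊕0⊕1⊕0⊕0⊕0⊕0⊕1⊕1⊕1 = 0
s2 (pos 2,3,6,7,10,11,14,15,18,19,22,23,26,27,30,31): 1⊕1⊕1⊕0⊕1⊕1⊕1⊕0⊕0⊕0⊕0⊕0⊕1⊕1⊕1⊕1 = 0
s4 (pos 4,5,6,7,12,13,14,15,20,21,22,23,28,29,30,31): 1⊕0⊕1⊕0⊕0⊕1⊕1⊕0⊕1⊕0⊕0⊕0⊕0⊕1⊕1⊕1 = 0
s8 (pos 8,9,10,11,12,13,14,15,24,25,26,27,28,29,30,31): 0⊕1⊕1⊕1⊕0⊕1⊕1⊕0⊕0⊕0⊕1⊕1⊕0⊕1⊕1⊕1 = 0
s16 (pos 16,17,18,19,20,21,22,23,24,25,26,27,28,29,30,31): 1⊕1⊕0⊕0⊕1⊕0⊕0⊕0⊕0⊕0⊕1⊕1⊕0⊕1⊕1⊕1 = 0
Syndrome s16…s1 = 00000 → no error.
Read data bits from positions 3,5,6,7,9,10,11,12,13,14,15,17,18,19,20,21,22,23,24,25,26,27,28,29,30,31: 10101110110100100000110111

10101110110100100000110111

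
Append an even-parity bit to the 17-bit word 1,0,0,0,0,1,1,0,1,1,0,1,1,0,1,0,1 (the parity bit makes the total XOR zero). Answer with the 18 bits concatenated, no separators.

100001101101101011

XOR of the 17 data bits: 1⊕0⊕0⊕0⊕0⊕1⊕1⊕0⊕1⊕1⊕0⊕1⊕1⊕0⊕1⊕0⊕1 = 1
Parity bit = 1 (so all 18 bits XOR to 0).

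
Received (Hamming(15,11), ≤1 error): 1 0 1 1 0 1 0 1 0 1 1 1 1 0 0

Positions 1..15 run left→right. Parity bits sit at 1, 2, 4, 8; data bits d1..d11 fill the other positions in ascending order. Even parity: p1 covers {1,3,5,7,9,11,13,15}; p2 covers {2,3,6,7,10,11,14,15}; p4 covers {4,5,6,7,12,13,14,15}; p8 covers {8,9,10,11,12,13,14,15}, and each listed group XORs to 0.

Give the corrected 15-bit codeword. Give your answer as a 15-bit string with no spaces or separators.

101101000111100

s1 (pos 1,3,5,7,9,11,13,15): 1⊕1⊕0⊕0⊕0⊕1⊕1⊕0 = 0
s2 (pos 2,3,6,7,10,11,14,15): 0⊕1⊕1⊕0⊕1⊕1⊕0⊕0 = 0
s4 (pos 4,5,6,7,12,13,14,15): 1⊕0⊕1⊕0⊕1⊕1⊕0⊕0 = 0
s8 (pos 8,9,10,11,12,13,14,15): 1⊕0⊕1⊕1⊕1⊕1⊕0⊕0 = 1
Syndrome s8…s1 = 1000 → error at position 8.
Flip position 8: 101101010111100 → 101101000111100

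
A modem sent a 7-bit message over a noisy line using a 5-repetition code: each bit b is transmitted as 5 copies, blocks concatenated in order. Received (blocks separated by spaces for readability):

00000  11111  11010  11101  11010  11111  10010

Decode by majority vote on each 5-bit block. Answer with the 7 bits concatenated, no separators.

Block 1 (00000): 0 ones → 0
Block 2 (11111): 5 ones → 1
Block 3 (11010): 3 ones → 1
Block 4 (11101): 4 ones → 1
Block 5 (11010): 3 ones → 1
Block 6 (11111): 5 ones → 1
Block 7 (10010): 2 ones → 0

0111110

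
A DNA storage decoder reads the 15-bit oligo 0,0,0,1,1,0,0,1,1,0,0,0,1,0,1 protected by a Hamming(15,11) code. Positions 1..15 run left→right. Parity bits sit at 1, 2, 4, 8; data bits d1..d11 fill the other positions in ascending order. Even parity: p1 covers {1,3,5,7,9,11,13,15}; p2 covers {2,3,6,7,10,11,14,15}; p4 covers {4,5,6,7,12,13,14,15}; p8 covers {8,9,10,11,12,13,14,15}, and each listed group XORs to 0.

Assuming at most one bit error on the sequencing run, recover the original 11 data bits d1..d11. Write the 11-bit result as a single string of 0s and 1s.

01001000101

s1 (pos 1,3,5,7,9,11,13,15): 0⊕0⊕1⊕0⊕1⊕0⊕1⊕1 = 0
s2 (pos 2,3,6,7,10,11,14,15): 0⊕0⊕0⊕0⊕0⊕0⊕0⊕1 = 1
s4 (pos 4,5,6,7,12,13,14,15): 1⊕1⊕0⊕0⊕0⊕1⊕0⊕1 = 0
s8 (pos 8,9,10,11,12,13,14,15): 1⊕1⊕0⊕0⊕0⊕1⊕0⊕1 = 0
Syndrome s8…s1 = 0010 → error at position 2.
Flip position 2: 000110011000101 → 010110011000101
Read data bits from positions 3,5,6,7,9,10,11,12,13,14,15: 01001000101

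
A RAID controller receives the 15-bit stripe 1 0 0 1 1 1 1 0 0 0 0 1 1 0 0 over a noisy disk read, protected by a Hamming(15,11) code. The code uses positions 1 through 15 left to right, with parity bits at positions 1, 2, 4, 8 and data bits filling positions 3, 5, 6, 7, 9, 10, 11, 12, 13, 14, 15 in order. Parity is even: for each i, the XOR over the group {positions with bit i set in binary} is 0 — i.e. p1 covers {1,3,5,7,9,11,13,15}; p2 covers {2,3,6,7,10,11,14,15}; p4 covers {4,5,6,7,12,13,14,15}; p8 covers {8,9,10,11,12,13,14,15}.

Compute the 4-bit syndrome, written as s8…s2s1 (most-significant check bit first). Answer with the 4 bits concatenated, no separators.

0000

s1 (pos 1,3,5,7,9,11,13,15): 1⊕0⊕1⊕1⊕0⊕0⊕1⊕0 = 0
s2 (pos 2,3,6,7,10,11,14,15): 0⊕0⊕1⊕1⊕0⊕0⊕0⊕0 = 0
s4 (pos 4,5,6,7,12,13,14,15): 1⊕1⊕1⊕1⊕1⊕1⊕0⊕0 = 0
s8 (pos 8,9,10,11,12,13,14,15): 0⊕0⊕0⊕0⊕1⊕1⊕0⊕0 = 0
Syndrome s8…s1 = 0000 → no error.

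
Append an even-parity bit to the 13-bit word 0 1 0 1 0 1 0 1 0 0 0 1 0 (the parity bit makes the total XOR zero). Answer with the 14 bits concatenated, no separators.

XOR of the 13 data bits: 0⊕1⊕0⊕1⊕0⊕1⊕0⊕1⊕0⊕0⊕0⊕1⊕0 = 1
Parity bit = 1 (so all 14 bits XOR to 0).

01010101000101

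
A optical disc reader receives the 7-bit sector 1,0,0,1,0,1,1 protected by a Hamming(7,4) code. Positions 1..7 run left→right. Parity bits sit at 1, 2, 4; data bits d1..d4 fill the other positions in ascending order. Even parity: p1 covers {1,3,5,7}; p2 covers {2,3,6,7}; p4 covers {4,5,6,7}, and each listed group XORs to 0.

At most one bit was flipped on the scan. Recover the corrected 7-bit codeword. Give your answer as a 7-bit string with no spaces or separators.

1000011

s1 (pos 1,3,5,7): 1⊕0⊕0⊕1 = 0
s2 (pos 2,3,6,7): 0⊕0⊕1⊕1 = 0
s4 (pos 4,5,6,7): 1⊕0⊕1⊕1 = 1
Syndrome s4…s1 = 100 → error at position 4.
Flip position 4: 1001011 → 1000011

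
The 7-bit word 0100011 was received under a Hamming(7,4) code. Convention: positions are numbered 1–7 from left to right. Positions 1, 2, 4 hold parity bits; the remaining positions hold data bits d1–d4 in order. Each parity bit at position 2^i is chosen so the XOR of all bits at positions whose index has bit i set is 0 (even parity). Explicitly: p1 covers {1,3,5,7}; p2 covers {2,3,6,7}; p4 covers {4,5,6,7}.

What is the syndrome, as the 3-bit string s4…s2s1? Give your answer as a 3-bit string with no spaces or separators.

s1 (pos 1,3,5,7): 0⊕0⊕0⊕1 = 1
s2 (pos 2,3,6,7): 1⊕0⊕1⊕1 = 1
s4 (pos 4,5,6,7): 0⊕0⊕1⊕1 = 0
Syndrome s4…s1 = 011 → error at position 3.

011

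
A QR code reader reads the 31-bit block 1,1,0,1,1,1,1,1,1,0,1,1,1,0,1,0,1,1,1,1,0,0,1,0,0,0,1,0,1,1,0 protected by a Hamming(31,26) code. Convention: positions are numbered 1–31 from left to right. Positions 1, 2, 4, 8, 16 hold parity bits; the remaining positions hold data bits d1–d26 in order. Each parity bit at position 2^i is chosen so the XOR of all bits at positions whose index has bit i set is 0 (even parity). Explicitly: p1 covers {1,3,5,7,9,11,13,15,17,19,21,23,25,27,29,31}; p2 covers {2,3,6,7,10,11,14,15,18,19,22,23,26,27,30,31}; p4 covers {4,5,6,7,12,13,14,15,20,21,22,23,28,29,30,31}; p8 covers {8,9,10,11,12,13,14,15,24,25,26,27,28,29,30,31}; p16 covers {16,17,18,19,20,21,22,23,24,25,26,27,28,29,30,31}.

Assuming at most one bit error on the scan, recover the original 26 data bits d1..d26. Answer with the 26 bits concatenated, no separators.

01111010101111100100010110

s1 (pos 1,3,5,7,9,11,13,15,17,19,21,23,25,27,29,31): 1⊕0⊕1⊕1⊕1⊕1⊕1⊕1⊕1⊕1⊕0⊕1⊕0⊕1⊕1⊕0 = 0
s2 (pos 2,3,6,7,10,11,14,15,18,19,22,23,26,27,30,31): 1⊕0⊕1⊕1⊕0⊕1⊕0⊕1⊕1⊕1⊕0⊕1⊕0⊕1⊕1⊕0 = 0
s4 (pos 4,5,6,7,12,13,14,15,20,21,22,23,28,29,30,31): 1⊕1⊕1⊕1⊕1⊕1⊕0⊕1⊕1⊕0⊕0⊕1⊕0⊕1⊕1⊕0 = 1
s8 (pos 8,9,10,11,12,13,14,15,24,25,26,27,28,29,30,31): 1⊕1⊕0⊕1⊕1⊕1⊕0⊕1⊕0⊕0⊕0⊕1⊕0⊕1⊕1⊕0 = 1
s16 (pos 16,17,18,19,20,21,22,23,24,25,26,27,28,29,30,31): 0⊕1⊕1⊕1⊕1⊕0⊕0⊕1⊕0⊕0⊕0⊕1⊕0⊕1⊕1⊕0 = 0
Syndrome s16…s1 = 01100 → error at position 12.
Flip position 12: 1101111110111010111100100010110 → 1101111110101010111100100010110
Read data bits from positions 3,5,6,7,9,10,11,12,13,14,15,17,18,19,20,21,22,23,24,25,26,27,28,29,30,31: 01111010101111100100010110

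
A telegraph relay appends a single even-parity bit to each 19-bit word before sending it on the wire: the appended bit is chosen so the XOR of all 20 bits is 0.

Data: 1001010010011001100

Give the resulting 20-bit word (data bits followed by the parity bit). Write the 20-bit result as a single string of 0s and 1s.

XOR of the 19 data bits: 1⊕0⊕0⊕1⊕0⊕1⊕0⊕0⊕1⊕0⊕0⊕1⊕1⊕0⊕0⊕1⊕1⊕0⊕0 = 0
Parity bit = 0 (so all 20 bits XOR to 0).

10010100100110011000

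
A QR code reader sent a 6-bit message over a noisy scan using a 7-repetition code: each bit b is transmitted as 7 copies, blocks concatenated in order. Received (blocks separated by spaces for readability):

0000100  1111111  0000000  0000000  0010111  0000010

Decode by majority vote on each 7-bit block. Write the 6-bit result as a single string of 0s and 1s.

Block 1 (0000100): 1 one → 0
Block 2 (1111111): 7 ones → 1
Block 3 (0000000): 0 ones → 0
Block 4 (0000000): 0 ones → 0
Block 5 (0010111): 4 ones → 1
Block 6 (0000010): 1 one → 0

010010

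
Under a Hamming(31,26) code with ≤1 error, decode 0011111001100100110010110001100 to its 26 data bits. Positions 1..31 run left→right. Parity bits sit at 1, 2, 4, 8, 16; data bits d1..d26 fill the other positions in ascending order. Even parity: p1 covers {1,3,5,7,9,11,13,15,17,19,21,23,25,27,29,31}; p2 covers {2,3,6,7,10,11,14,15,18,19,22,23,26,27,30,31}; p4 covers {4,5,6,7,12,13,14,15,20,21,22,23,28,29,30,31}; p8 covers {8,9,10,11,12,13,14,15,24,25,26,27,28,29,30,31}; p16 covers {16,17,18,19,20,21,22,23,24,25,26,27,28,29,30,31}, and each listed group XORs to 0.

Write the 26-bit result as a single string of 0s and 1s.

11110110010110110110001100

s1 (pos 1,3,5,7,9,11,13,15,17,19,21,23,25,27,29,31): 0⊕1⊕1⊕1⊕0⊕1⊕0⊕0⊕1⊕0⊕1⊕1⊕0⊕0⊕1⊕0 = 0
s2 (pos 2,3,6,7,10,11,14,15,18,19,22,23,26,27,30,31): 0⊕1⊕1⊕1⊕1⊕1⊕1⊕0⊕1⊕0⊕0⊕1⊕0⊕0⊕0⊕0 = 0
s4 (pos 4,5,6,7,12,13,14,15,20,21,22,23,28,29,30,31): 1⊕1⊕1⊕1⊕0⊕0⊕1⊕0⊕0⊕1⊕0⊕1⊕1⊕1⊕0⊕0 = 1
s8 (pos 8,9,10,11,12,13,14,15,24,25,26,27,28,29,30,31): 0⊕0⊕1⊕1⊕0⊕0⊕1⊕0⊕1⊕0⊕0⊕0⊕1⊕1⊕0⊕0 = 0
s16 (pos 16,17,18,19,20,21,22,23,24,25,26,27,28,29,30,31): 0⊕1⊕1⊕0⊕0⊕1⊕0⊕1⊕1⊕0⊕0⊕0⊕1⊕1⊕0⊕0 = 1
Syndrome s16…s1 = 10100 → error at position 20.
Flip position 20: 0011111001100100110010110001100 → 0011111001100100110110110001100
Read data bits from positions 3,5,6,7,9,10,11,12,13,14,15,17,18,19,20,21,22,23,24,25,26,27,28,29,30,31: 11110110010110110110001100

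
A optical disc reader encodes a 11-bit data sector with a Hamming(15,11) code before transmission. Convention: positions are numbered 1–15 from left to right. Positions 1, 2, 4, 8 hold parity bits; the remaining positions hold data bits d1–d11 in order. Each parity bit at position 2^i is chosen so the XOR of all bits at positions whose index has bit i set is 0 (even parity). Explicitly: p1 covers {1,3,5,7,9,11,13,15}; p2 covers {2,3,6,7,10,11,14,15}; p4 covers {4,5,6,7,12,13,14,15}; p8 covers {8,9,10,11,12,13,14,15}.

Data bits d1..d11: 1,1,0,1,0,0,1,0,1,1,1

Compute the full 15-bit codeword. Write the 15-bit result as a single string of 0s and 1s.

011110100010111

Place data at non-parity positions: p1 p2 1 p4 1 0 1 p8 0 0 1 0 1 1 1
p1 (pos 1,3,5,7,9,11,13,15): XOR of data positions = 1⊕1⊕1⊕0⊕1⊕1⊕1 = 0
p2 (pos 2,3,6,7,10,11,14,15): XOR of data positions = 1⊕0⊕1⊕0⊕1⊕1⊕1 = 1
p4 (pos 4,5,6,7,12,13,14,15): XOR of data positions = 1⊕0⊕1⊕0⊕1⊕1⊕1 = 1
p8 (pos 8,9,10,11,12,13,14,15): XOR of data positions = 0⊕0⊕1⊕0⊕1⊕1⊕1 = 0
Codeword: 011110100010111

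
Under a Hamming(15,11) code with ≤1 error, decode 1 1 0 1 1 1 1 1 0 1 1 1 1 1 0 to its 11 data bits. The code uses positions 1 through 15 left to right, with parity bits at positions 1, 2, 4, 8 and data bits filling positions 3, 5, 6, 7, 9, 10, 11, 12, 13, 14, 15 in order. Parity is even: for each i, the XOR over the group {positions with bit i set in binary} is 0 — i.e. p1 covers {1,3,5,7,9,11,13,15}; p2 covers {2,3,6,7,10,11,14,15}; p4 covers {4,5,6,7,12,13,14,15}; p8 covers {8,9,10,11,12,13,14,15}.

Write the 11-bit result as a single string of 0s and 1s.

00110111110

s1 (pos 1,3,5,7,9,11,13,15): 1⊕0⊕1⊕1⊕0⊕1⊕1⊕0 = 1
s2 (pos 2,3,6,7,10,11,14,15): 1⊕0⊕1⊕1⊕1⊕1⊕1⊕0 = 0
s4 (pos 4,5,6,7,12,13,14,15): 1⊕1⊕1⊕1⊕1⊕1⊕1⊕0 = 1
s8 (pos 8,9,10,11,12,13,14,15): 1⊕0⊕1⊕1⊕1⊕1⊕1⊕0 = 0
Syndrome s8…s1 = 0101 → error at position 5.
Flip position 5: 110111110111110 → 110101110111110
Read data bits from positions 3,5,6,7,9,10,11,12,13,14,15: 00110111110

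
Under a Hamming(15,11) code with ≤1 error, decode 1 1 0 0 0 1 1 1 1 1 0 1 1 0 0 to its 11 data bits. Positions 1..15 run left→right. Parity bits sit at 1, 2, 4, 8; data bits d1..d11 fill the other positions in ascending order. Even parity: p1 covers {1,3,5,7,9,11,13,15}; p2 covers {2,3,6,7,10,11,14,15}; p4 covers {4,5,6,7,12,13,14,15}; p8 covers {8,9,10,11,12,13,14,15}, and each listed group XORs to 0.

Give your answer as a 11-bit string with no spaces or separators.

00111101100

s1 (pos 1,3,5,7,9,11,13,15): 1⊕0⊕0⊕1⊕1⊕0⊕1⊕0 = 0
s2 (pos 2,3,6,7,10,11,14,15): 1⊕0⊕1⊕1⊕1⊕0⊕0⊕0 = 0
s4 (pos 4,5,6,7,12,13,14,15): 0⊕0⊕1⊕1⊕1⊕1⊕0⊕0 = 0
s8 (pos 8,9,10,11,12,13,14,15): 1⊕1⊕1⊕0⊕1⊕1⊕0⊕0 = 1
Syndrome s8…s1 = 1000 → error at position 8.
Flip position 8: 110001111101100 → 110001101101100
Read data bits from positions 3,5,6,7,9,10,11,12,13,14,15: 00111101100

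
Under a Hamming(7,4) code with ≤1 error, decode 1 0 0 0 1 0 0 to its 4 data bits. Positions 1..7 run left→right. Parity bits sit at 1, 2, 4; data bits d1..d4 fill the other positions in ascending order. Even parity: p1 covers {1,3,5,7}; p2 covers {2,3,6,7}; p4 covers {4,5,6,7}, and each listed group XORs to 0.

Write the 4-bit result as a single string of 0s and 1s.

0100

s1 (pos 1,3,5,7): 1⊕0⊕1⊕0 = 0
s2 (pos 2,3,6,7): 0⊕0⊕0⊕0 = 0
s4 (pos 4,5,6,7): 0⊕1⊕0⊕0 = 1
Syndrome s4…s1 = 100 → error at position 4.
Flip position 4: 1000100 → 1001100
Read data bits from positions 3,5,6,7: 0100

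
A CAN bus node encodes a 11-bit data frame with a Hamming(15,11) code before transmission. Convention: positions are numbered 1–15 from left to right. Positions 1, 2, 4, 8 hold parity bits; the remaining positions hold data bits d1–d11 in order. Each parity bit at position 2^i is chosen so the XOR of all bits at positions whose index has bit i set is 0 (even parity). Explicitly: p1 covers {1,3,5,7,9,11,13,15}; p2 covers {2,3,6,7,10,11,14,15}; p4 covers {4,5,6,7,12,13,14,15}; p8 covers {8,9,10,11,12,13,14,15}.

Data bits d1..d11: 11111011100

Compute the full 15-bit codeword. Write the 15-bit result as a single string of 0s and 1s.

001111101011100

Place data at non-parity positions: p1 p2 1 p4 1 1 1 p8 1 0 1 1 1 0 0
p1 (pos 1,3,5,7,9,11,13,15): XOR of data positions = 1⊕1⊕1⊕1⊕1⊕1⊕0 = 0
p2 (pos 2,3,6,7,10,11,14,15): XOR of data positions = 1⊕1⊕1⊕0⊕1⊕0⊕0 = 0
p4 (pos 4,5,6,7,12,13,14,15): XOR of data positions = 1⊕1⊕1⊕1⊕1⊕0⊕0 = 1
p8 (pos 8,9,10,11,12,13,14,15): XOR of data positions = 1⊕0⊕1⊕1⊕1⊕0⊕0 = 0
Codeword: 001111101011100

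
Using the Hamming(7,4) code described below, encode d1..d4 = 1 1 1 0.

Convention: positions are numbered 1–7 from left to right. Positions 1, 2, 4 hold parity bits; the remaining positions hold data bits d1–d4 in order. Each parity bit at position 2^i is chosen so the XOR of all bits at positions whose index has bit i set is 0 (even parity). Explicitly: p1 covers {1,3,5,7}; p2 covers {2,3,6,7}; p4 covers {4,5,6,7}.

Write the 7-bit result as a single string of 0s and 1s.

Place data at non-parity positions: p1 p2 1 p4 1 1 0
p1 (pos 1,3,5,7): XOR of data positions = 1⊕1⊕0 = 0
p2 (pos 2,3,6,7): XOR of data positions = 1⊕1⊕0 = 0
p4 (pos 4,5,6,7): XOR of data positions = 1⊕1⊕0 = 0
Codeword: 0010110

0010110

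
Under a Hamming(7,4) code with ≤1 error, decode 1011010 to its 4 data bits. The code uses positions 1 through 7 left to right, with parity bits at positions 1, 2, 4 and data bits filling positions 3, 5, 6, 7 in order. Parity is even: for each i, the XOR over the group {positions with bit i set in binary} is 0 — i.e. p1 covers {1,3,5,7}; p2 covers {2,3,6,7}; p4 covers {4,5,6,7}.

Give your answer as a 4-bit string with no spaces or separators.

1010

s1 (pos 1,3,5,7): 1⊕1⊕0⊕0 = 0
s2 (pos 2,3,6,7): 0⊕1⊕1⊕0 = 0
s4 (pos 4,5,6,7): 1⊕0⊕1⊕0 = 0
Syndrome s4…s1 = 000 → no error.
Read data bits from positions 3,5,6,7: 1010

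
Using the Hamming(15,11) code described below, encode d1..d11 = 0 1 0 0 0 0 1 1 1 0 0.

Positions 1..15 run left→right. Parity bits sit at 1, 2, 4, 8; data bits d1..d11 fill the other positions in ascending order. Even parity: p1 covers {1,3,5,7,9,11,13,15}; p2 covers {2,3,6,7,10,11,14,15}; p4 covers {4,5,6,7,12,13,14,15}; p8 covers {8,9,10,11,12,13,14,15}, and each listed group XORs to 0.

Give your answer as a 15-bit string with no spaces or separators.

Place data at non-parity positions: p1 p2 0 p4 1 0 0 p8 0 0 1 1 1 0 0
p1 (pos 1,3,5,7,9,11,13,15): XOR of data positions = 0⊕1⊕0⊕0⊕1⊕1⊕0 = 1
p2 (pos 2,3,6,7,10,11,14,15): XOR of data positions = 0⊕0⊕0⊕0⊕1⊕0⊕0 = 1
p4 (pos 4,5,6,7,12,13,14,15): XOR of data positions = 1⊕0⊕0⊕1⊕1⊕0⊕0 = 1
p8 (pos 8,9,10,11,12,13,14,15): XOR of data positions = 0⊕0⊕1⊕1⊕1⊕0⊕0 = 1
Codeword: 110110010011100

110110010011100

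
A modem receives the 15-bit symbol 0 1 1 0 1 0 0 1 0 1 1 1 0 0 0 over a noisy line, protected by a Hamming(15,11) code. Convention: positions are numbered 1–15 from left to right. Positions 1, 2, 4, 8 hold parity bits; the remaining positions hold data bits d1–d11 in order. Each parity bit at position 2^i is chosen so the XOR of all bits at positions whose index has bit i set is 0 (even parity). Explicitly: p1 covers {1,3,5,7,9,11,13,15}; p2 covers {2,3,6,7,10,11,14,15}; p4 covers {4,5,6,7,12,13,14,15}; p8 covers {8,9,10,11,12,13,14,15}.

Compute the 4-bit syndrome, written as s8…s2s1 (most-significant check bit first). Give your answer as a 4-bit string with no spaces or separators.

0001

s1 (pos 1,3,5,7,9,11,13,15): 0⊕1⊕1⊕0⊕0⊕1⊕0⊕0 = 1
s2 (pos 2,3,6,7,10,11,14,15): 1⊕1⊕0⊕0⊕1⊕1⊕0⊕0 = 0
s4 (pos 4,5,6,7,12,13,14,15): 0⊕1⊕0⊕0⊕1⊕0⊕0⊕0 = 0
s8 (pos 8,9,10,11,12,13,14,15): 1⊕0⊕1⊕1⊕1⊕0⊕0⊕0 = 0
Syndrome s8…s1 = 0001 → error at position 1.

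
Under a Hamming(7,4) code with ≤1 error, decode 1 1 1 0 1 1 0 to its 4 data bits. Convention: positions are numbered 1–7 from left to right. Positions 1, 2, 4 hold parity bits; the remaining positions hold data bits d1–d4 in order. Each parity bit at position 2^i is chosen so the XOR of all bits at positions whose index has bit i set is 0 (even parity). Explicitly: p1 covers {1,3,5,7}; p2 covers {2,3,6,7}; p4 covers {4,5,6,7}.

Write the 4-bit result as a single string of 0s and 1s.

s1 (pos 1,3,5,7): 1⊕1⊕1⊕0 = 1
s2 (pos 2,3,6,7): 1⊕1⊕1⊕0 = 1
s4 (pos 4,5,6,7): 0⊕1⊕1⊕0 = 0
Syndrome s4…s1 = 011 → error at position 3.
Flip position 3: 1110110 → 1100110
Read data bits from positions 3,5,6,7: 0110

0110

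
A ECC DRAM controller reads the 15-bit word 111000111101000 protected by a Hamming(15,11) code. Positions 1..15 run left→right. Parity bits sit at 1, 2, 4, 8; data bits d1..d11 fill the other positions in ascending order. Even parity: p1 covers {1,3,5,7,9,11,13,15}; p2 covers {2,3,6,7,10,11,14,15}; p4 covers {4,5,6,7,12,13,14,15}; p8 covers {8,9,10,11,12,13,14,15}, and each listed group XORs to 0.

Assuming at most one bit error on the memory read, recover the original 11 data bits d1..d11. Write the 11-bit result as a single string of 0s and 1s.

s1 (pos 1,3,5,7,9,11,13,15): 1⊕1⊕0⊕1⊕1⊕0⊕0⊕0 = 0
s2 (pos 2,3,6,7,10,11,14,15): 1⊕1⊕0⊕1⊕1⊕0⊕0⊕0 = 0
s4 (pos 4,5,6,7,12,13,14,15): 0⊕0⊕0⊕1⊕1⊕0⊕0⊕0 = 0
s8 (pos 8,9,10,11,12,13,14,15): 1⊕1⊕1⊕0⊕1⊕0⊕0⊕0 = 0
Syndrome s8…s1 = 0000 → no error.
Read data bits from positions 3,5,6,7,9,10,11,12,13,14,15: 10011101000

10011101000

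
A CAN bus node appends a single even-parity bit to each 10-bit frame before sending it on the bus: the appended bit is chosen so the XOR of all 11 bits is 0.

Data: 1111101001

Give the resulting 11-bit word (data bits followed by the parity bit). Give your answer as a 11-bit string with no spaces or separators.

XOR of the 10 data bits: 1⊕1⊕1⊕1⊕1⊕0⊕1⊕0⊕0⊕1 = 1
Parity bit = 1 (so all 11 bits XOR to 0).

11111010011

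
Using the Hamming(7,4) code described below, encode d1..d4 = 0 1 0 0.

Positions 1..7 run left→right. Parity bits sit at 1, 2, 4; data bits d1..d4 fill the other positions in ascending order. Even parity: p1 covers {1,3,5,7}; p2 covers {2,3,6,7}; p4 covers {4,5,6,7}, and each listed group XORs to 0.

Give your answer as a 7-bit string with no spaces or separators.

Place data at non-parity positions: p1 p2 0 p4 1 0 0
p1 (pos 1,3,5,7): XOR of data positions = 0⊕1⊕0 = 1
p2 (pos 2,3,6,7): XOR of data positions = 0⊕0⊕0 = 0
p4 (pos 4,5,6,7): XOR of data positions = 1⊕0⊕0 = 1
Codeword: 1001100

1001100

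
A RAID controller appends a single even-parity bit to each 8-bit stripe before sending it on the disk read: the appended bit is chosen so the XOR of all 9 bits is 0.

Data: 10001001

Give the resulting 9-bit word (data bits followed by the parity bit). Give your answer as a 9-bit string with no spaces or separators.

100010011

XOR of the 8 data bits: 1⊕0⊕0⊕0⊕1⊕0⊕0⊕1 = 1
Parity bit = 1 (so all 9 bits XOR to 0).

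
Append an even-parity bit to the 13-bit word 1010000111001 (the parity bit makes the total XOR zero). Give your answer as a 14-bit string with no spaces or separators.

10100001110010

XOR of the 13 data bits: 1⊕0⊕1⊕0⊕0⊕0⊕0⊕1⊕1⊕1⊕0⊕0⊕1 = 0
Parity bit = 0 (so all 14 bits XOR to 0).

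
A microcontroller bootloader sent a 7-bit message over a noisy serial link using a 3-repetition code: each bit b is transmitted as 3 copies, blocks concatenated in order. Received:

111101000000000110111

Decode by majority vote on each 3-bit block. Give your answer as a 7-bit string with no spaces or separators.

1100011

Block 1 (111): 3 ones → 1
Block 2 (101): 2 ones → 1
Block 3 (000): 0 ones → 0
Block 4 (000): 0 ones → 0
Block 5 (000): 0 ones → 0
Block 6 (110): 2 ones → 1
Block 7 (111): 3 ones → 1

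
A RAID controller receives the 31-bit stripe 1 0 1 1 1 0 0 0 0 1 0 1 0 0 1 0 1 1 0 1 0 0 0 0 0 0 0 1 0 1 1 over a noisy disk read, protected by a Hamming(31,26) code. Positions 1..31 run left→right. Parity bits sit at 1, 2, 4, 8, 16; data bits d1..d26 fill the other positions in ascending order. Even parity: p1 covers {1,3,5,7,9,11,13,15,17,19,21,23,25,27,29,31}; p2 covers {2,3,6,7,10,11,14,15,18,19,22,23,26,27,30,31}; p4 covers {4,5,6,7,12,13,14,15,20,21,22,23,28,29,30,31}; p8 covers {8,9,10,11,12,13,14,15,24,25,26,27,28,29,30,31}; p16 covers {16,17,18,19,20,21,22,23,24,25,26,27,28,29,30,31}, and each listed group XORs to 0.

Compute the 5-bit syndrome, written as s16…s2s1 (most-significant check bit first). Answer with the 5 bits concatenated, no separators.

00000

s1 (pos 1,3,5,7,9,11,13,15,17,19,21,23,25,27,29,31): 1⊕1⊕1⊕0⊕0⊕0⊕0⊕1⊕1⊕0⊕0⊕0⊕0⊕0⊕0⊕1 = 0
s2 (pos 2,3,6,7,10,11,14,15,18,19,22,23,26,27,30,31): 0⊕1⊕0⊕0⊕1⊕0⊕0⊕1⊕1⊕0⊕0⊕0⊕0⊕0⊕1⊕1 = 0
s4 (pos 4,5,6,7,12,13,14,15,20,21,22,23,28,29,30,31): 1⊕1⊕0⊕0⊕1⊕0⊕0⊕1⊕1⊕0⊕0⊕0⊕1⊕0⊕1⊕1 = 0
s8 (pos 8,9,10,11,12,13,14,15,24,25,26,27,28,29,30,31): 0⊕0⊕1⊕0⊕1⊕0⊕0⊕1⊕0⊕0⊕0⊕0⊕1⊕0⊕1⊕1 = 0
s16 (pos 16,17,18,19,20,21,22,23,24,25,26,27,28,29,30,31): 0⊕1⊕1⊕0⊕1⊕0⊕0⊕0⊕0⊕0⊕0⊕0⊕1⊕0⊕1⊕1 = 0
Syndrome s16…s1 = 00000 → no error.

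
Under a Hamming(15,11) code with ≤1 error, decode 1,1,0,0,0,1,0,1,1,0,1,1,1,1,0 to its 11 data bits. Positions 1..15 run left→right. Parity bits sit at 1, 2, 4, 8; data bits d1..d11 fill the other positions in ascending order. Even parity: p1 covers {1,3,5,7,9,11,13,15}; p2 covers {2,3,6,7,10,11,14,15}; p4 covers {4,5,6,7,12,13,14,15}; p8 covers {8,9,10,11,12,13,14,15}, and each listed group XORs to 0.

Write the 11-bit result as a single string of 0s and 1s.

s1 (pos 1,3,5,7,9,11,13,15): 1⊕0⊕0⊕0⊕1⊕1⊕1⊕0 = 0
s2 (pos 2,3,6,7,10,11,14,15): 1⊕0⊕1⊕0⊕0⊕1⊕1⊕0 = 0
s4 (pos 4,5,6,7,12,13,14,15): 0⊕0⊕1⊕0⊕1⊕1⊕1⊕0 = 0
s8 (pos 8,9,10,11,12,13,14,15): 1⊕1⊕0⊕1⊕1⊕1⊕1⊕0 = 0
Syndrome s8…s1 = 0000 → no error.
Read data bits from positions 3,5,6,7,9,10,11,12,13,14,15: 00101011110

00101011110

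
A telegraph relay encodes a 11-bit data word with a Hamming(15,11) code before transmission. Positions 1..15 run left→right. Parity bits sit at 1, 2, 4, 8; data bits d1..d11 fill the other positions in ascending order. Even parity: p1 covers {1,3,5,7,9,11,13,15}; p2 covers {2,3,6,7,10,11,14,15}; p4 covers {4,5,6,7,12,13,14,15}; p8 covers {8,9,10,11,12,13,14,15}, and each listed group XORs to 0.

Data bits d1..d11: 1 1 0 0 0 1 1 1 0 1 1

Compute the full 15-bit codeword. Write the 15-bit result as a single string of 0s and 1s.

011010010111011

Place data at non-parity positions: p1 p2 1 p4 1 0 0 p8 0 1 1 1 0 1 1
p1 (pos 1,3,5,7,9,11,13,15): XOR of data positions = 1⊕1⊕0⊕0⊕1⊕0⊕1 = 0
p2 (pos 2,3,6,7,10,11,14,15): XOR of data positions = 1⊕0⊕0⊕1⊕1⊕1⊕1 = 1
p4 (pos 4,5,6,7,12,13,14,15): XOR of data positions = 1⊕0⊕0⊕1⊕0⊕1⊕1 = 0
p8 (pos 8,9,10,11,12,13,14,15): XOR of data positions = 0⊕1⊕1⊕1⊕0⊕1⊕1 = 1
Codeword: 011010010111011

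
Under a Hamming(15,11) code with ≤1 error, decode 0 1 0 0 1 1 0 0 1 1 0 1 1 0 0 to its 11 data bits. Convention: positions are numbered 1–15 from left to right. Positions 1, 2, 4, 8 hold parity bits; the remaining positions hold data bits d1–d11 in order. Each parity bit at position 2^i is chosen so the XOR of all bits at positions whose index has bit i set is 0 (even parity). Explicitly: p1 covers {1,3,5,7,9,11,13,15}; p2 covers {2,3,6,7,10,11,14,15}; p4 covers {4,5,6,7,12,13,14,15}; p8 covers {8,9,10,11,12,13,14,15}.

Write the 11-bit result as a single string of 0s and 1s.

s1 (pos 1,3,5,7,9,11,13,15): 0⊕0⊕1⊕0⊕1⊕0⊕1⊕0 = 1
s2 (pos 2,3,6,7,10,11,14,15): 1⊕0⊕1⊕0⊕1⊕0⊕0⊕0 = 1
s4 (pos 4,5,6,7,12,13,14,15): 0⊕1⊕1⊕0⊕1⊕1⊕0⊕0 = 0
s8 (pos 8,9,10,11,12,13,14,15): 0⊕1⊕1⊕0⊕1⊕1⊕0⊕0 = 0
Syndrome s8…s1 = 0011 → error at position 3.
Flip position 3: 010011001101100 → 011011001101100
Read data bits from positions 3,5,6,7,9,10,11,12,13,14,15: 11101101100

11101101100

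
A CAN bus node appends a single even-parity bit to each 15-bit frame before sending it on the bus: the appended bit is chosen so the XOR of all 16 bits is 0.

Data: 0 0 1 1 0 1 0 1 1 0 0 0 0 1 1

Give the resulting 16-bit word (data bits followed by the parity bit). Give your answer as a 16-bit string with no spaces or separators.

0011010110000111

XOR of the 15 data bits: 0⊕0⊕1⊕1⊕0⊕1⊕0⊕1⊕1⊕0⊕0⊕0⊕0⊕1⊕1 = 1
Parity bit = 1 (so all 16 bits XOR to 0).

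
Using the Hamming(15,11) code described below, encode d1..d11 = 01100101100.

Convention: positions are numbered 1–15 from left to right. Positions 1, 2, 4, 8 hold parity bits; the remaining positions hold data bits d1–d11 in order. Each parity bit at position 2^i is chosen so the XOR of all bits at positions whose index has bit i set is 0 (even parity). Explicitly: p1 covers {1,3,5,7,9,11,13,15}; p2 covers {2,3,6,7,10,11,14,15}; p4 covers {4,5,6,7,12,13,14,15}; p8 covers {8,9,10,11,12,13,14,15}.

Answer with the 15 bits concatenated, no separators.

Place data at non-parity positions: p1 p2 0 p4 1 1 0 p8 0 1 0 1 1 0 0
p1 (pos 1,3,5,7,9,11,13,15): XOR of data positions = 0⊕1⊕0⊕0⊕0⊕1⊕0 = 0
p2 (pos 2,3,6,7,10,11,14,15): XOR of data positions = 0⊕1⊕0⊕1⊕0⊕0⊕0 = 0
p4 (pos 4,5,6,7,12,13,14,15): XOR of data positions = 1⊕1⊕0⊕1⊕1⊕0⊕0 = 0
p8 (pos 8,9,10,11,12,13,14,15): XOR of data positions = 0⊕1⊕0⊕1⊕1⊕0⊕0 = 1
Codeword: 000011010101100

000011010101100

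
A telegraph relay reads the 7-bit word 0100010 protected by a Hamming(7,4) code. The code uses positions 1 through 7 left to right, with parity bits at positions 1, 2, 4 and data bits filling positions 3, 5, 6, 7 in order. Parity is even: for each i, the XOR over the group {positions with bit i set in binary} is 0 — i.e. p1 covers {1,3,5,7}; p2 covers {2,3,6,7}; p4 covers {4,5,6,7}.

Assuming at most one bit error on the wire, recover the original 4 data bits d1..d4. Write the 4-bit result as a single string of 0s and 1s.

s1 (pos 1,3,5,7): 0⊕0⊕0⊕0 = 0
s2 (pos 2,3,6,7): 1⊕0⊕1⊕0 = 0
s4 (pos 4,5,6,7): 0⊕0⊕1⊕0 = 1
Syndrome s4…s1 = 100 → error at position 4.
Flip position 4: 0100010 → 0101010
Read data bits from positions 3,5,6,7: 0010

0010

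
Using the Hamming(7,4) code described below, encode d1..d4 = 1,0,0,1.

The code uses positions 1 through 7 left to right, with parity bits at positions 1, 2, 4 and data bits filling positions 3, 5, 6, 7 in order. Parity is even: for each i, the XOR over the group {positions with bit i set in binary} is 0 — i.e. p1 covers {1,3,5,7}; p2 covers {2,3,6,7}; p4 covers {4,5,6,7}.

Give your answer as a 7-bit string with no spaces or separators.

0011001

Place data at non-parity positions: p1 p2 1 p4 0 0 1
p1 (pos 1,3,5,7): XOR of data positions = 1⊕0⊕1 = 0
p2 (pos 2,3,6,7): XOR of data positions = 1⊕0⊕1 = 0
p4 (pos 4,5,6,7): XOR of data positions = 0⊕0⊕1 = 1
Codeword: 0011001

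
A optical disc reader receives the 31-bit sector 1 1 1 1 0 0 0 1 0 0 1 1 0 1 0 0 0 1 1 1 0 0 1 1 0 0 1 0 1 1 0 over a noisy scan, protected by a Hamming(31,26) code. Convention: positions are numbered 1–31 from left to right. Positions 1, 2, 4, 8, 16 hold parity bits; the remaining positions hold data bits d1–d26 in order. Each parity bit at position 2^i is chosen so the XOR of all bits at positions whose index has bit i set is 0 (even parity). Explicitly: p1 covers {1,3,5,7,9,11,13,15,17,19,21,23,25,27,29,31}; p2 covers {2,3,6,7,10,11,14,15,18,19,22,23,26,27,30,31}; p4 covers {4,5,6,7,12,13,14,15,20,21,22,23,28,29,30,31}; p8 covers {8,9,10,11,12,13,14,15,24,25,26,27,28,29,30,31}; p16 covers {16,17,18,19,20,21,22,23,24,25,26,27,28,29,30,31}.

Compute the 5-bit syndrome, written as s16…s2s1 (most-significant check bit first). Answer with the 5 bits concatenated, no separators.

00111

s1 (pos 1,3,5,7,9,11,13,15,17,19,21,23,25,27,29,31): 1⊕1⊕0⊕0⊕0⊕1⊕0⊕0⊕0⊕1⊕0⊕1⊕0⊕1⊕1⊕0 = 1
s2 (pos 2,3,6,7,10,11,14,15,18,19,22,23,26,27,30,31): 1⊕1⊕0⊕0⊕0⊕1⊕1⊕0⊕1⊕1⊕0⊕1⊕0⊕1⊕1⊕0 = 1
s4 (pos 4,5,6,7,12,13,14,15,20,21,22,23,28,29,30,31): 1⊕0⊕0⊕0⊕1⊕0⊕1⊕0⊕1⊕0⊕0⊕1⊕0⊕1⊕1⊕0 = 1
s8 (pos 8,9,10,11,12,13,14,15,24,25,26,27,28,29,30,31): 1⊕0⊕0⊕1⊕1⊕0⊕1⊕0⊕1⊕0⊕0⊕1⊕0⊕1⊕1⊕0 = 0
s16 (pos 16,17,18,19,20,21,22,23,24,25,26,27,28,29,30,31): 0⊕0⊕1⊕1⊕1⊕0⊕0⊕1⊕1⊕0⊕0⊕1⊕0⊕1⊕1⊕0 = 0
Syndrome s16…s1 = 00111 → error at position 7.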